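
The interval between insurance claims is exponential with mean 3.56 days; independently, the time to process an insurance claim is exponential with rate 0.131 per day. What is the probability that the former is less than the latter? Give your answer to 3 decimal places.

λ_1 = 1/3.56 = 0.280899, λ_2 = 0.131.
For independent exponentials, P(the former < the latter) = λ_1/(λ_1+λ_2) = 0.280899/0.411899 ≈ 0.682.

0.682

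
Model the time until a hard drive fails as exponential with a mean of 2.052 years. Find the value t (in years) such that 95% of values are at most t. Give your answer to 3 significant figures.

6.15

The rate is λ = 1/2.052 = 0.487329 per year.
Set 1 − e^(−λt) = 0.95, so t = −ln(0.05)/λ = 2.9957/0.487329 ≈ 6.14724 years.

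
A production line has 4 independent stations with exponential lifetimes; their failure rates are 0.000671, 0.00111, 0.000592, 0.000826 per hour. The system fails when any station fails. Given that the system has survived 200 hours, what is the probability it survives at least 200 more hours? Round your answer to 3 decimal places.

0.527

Time to first failure ~ Exp(Σλ) with Σλ = 0.003199.
By memorylessness, P(T > 200+200 | T > 200) = P(T > 200) = e^(−0.003199·200) ≈ 0.527.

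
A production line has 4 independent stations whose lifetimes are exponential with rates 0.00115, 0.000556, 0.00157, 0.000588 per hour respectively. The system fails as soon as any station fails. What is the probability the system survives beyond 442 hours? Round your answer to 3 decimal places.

The time to first failure is exponential with rate Σλ = 0.00115 + 0.000556 + 0.00157 + 0.000588 = 0.003864.
P(min > 442) = e^(−0.003864·442) = e^(−1.7079) ≈ 0.181.

0.181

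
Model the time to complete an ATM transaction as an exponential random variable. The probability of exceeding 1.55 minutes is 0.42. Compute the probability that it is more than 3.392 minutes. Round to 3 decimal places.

e^(−λ·1.55) = 0.42 ⇒ λ = −ln(0.42)/1.55 = 0.559678.
P(X > 3.392) = e^(−0.559678·3.392) = e^(−1.8984) ≈ 0.150.

0.150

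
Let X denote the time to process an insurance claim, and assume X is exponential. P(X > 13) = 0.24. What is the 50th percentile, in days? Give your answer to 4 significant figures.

6.314

e^(−λ·13) = 0.24 ⇒ λ = −ln(0.24)/13 = 0.109778.
50th percentile: 1 − e^(−λt) = 0.5, t = −ln(0.5)/λ = 6.31407 days.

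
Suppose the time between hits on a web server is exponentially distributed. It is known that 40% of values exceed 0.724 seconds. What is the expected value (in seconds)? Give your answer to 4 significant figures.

0.7901

e^(−λ·0.724) = 0.40 ⇒ λ = −ln(0.40)/0.724 = 1.26559.
Mean = 1/λ = 0.790142 seconds.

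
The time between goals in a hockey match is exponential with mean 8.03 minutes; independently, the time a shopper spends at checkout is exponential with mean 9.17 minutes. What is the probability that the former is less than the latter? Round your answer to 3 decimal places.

0.533

λ_1 = 1/8.03 = 0.124533, λ_2 = 1/9.17 = 0.109051.
For independent exponentials, P(the former < the latter) = λ_1/(λ_1+λ_2) = 0.124533/0.233584 ≈ 0.533.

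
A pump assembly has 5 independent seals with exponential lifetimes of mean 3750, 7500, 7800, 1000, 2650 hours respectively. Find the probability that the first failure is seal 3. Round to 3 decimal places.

Rates: λ_i = 1/mean_i → 0.000266667, 0.000133333, 0.000128205, 0.001, 0.000377358; Σλ = 0.00190556.
P(seal 3 first) = λ_3/Σλ = 0.000128205/0.00190556 ≈ 0.067.

0.067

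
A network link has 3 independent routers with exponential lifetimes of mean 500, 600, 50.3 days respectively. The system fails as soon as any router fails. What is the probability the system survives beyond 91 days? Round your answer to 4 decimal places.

The first failure time is exponential with rate Σλ_i = 1/500 + 1/600 + 1/50.3 = 0.0235474 per day.
P(min > 91) = e^(−0.0235474·91) = e^(−2.1428) ≈ 0.1173.

0.1173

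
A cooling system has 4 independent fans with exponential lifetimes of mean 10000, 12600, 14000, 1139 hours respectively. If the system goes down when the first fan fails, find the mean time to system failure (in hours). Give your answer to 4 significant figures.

The first failure time is exponential with rate Σλ_i = 1/10000 + 1/12600 + 1/14000 + 1/1139 = 0.00112876 per hour.
E[min] = 1/Σλ = 1/0.00112876 = 885.93 hours.

885.9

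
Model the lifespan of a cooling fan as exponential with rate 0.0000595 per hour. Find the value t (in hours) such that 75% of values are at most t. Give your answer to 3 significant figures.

23300

Set 1 − e^(−λt) = 0.75, so t = −ln(0.25)/λ = 1.3863/0.0000595 ≈ 23299.1 hours.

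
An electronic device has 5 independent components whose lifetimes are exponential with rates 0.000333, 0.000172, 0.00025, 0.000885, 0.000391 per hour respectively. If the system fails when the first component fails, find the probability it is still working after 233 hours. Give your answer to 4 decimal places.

0.6230

The time to first failure is exponential with rate Σλ = 0.000333 + 0.000172 + 0.00025 + 0.000885 + 0.000391 = 0.002031.
P(min > 233) = e^(−0.002031·233) = e^(−0.47322) ≈ 0.6230.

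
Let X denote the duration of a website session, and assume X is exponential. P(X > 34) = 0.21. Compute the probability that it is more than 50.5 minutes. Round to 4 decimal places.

0.0985

e^(−λ·34) = 0.21 ⇒ λ = −ln(0.21)/34 = 0.0459014.
P(X > 50.5) = e^(−0.0459014·50.5) = e^(−2.318) ≈ 0.0985.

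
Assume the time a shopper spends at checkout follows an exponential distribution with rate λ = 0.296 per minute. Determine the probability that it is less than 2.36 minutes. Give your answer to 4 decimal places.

0.5027

P(X ≤ 2.36) = 1 − e^(−λ·2.36) = 1 − e^(−0.69856) ≈ 0.5027.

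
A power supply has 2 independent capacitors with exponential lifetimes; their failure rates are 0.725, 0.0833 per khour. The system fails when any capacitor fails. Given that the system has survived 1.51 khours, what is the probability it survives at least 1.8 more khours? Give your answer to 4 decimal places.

0.2334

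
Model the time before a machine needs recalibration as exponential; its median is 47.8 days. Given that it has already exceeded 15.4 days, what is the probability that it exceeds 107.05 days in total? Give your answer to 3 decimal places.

0.265

For an exponential, median = ln(2)/λ, so λ = ln 2 / 47.8 = 0.014501 per day.
The exponential is memoryless, so the remaining time is again Exp(λ): the condition X > 15.4 is irrelevant.
P(X > 91.65) = e^(−1.329) ≈ 0.265.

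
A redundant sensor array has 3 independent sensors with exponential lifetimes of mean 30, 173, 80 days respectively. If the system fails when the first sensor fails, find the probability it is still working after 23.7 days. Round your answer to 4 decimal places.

0.2943

The first failure time is exponential with rate Σλ_i = 1/30 + 1/173 + 1/80 = 0.0516137 per day.
P(min > 23.7) = e^(−0.0516137·23.7) = e^(−1.2232) ≈ 0.2943.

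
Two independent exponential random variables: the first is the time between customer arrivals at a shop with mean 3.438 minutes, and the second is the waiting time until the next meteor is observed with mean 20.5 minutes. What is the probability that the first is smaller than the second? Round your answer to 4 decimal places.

λ_1 = 1/3.438 = 0.290867, λ_2 = 1/20.5 = 0.0487805.
For independent exponentials, P(the first < the second) = λ_1/(λ_1+λ_2) = 0.290867/0.339647 ≈ 0.8564.

0.8564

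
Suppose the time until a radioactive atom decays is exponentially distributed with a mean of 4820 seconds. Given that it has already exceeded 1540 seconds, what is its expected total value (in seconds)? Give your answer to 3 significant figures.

6360

The rate is λ = 1/4820 = 0.000207469 per second.
By memorylessness, E[X | X > 1540] = 1540 + 1/λ = 1540 + 4820 = 6360 seconds.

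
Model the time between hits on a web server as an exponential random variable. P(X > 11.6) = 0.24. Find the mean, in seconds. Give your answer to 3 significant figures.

8.13

e^(−λ·11.6) = 0.24 ⇒ λ = −ln(0.24)/11.6 = 0.123027.
Mean = 1/λ = 8.12828 seconds.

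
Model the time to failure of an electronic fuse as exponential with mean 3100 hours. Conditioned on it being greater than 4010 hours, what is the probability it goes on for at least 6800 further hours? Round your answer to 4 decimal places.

0.1115

The rate is λ = 1/3100 = 0.000322581 per hour.
P(X > s+t | X > s) = e^(−λ(s+t))/e^(−λs) = e^(−λt), independent of s = 4010.
P(X > 6800) = e^(−2.1935) ≈ 0.1115.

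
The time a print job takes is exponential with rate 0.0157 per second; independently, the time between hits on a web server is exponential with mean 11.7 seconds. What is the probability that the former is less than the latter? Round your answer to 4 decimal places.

0.1552

λ_1 = 0.0157, λ_2 = 1/11.7 = 0.0854701.
For independent exponentials, P(the former < the latter) = λ_1/(λ_1+λ_2) = 0.0157/0.10117 ≈ 0.1552.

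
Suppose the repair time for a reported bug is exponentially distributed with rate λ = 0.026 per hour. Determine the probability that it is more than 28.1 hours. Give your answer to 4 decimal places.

0.4816

P(X > 28.1) = e^(−λ·28.1) = e^(−0.7306) ≈ 0.4816.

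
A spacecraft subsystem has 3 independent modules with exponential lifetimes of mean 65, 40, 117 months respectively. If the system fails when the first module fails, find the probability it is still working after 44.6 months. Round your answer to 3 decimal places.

The first failure time is exponential with rate Σλ_i = 1/65 + 1/40 + 1/117 = 0.0489316 per month.
P(min > 44.6) = e^(−0.0489316·44.6) = e^(−2.1824) ≈ 0.113.

0.113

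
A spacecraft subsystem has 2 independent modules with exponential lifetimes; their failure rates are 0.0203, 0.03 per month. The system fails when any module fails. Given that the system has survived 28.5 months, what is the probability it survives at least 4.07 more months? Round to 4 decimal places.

Time to first failure ~ Exp(Σλ) with Σλ = 0.0503.
By memorylessness, P(T > 28.5+4.07 | T > 28.5) = P(T > 4.07) = e^(−0.0503·4.07) ≈ 0.8149.

0.8149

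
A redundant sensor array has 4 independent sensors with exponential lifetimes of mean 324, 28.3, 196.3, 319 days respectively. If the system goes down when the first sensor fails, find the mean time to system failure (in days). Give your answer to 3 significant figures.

21.4

The first failure time is exponential with rate Σλ_i = 1/324 + 1/28.3 + 1/196.3 + 1/319 = 0.0466511 per day.
E[min] = 1/Σλ = 1/0.0466511 = 21.4357 days.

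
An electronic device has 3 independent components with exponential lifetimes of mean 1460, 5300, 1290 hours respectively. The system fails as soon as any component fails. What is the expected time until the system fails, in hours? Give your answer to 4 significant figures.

606.5

The first failure time is exponential with rate Σλ_i = 1/1460 + 1/5300 + 1/1290 = 0.0016488 per hour.
E[min] = 1/Σλ = 1/0.0016488 = 606.5 hours.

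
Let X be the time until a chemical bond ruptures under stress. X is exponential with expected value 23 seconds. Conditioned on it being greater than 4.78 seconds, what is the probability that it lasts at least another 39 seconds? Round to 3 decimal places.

The rate is λ = 1/23 = 0.0434783 per second.
The exponential is memoryless, so the remaining time is again Exp(λ): the condition X > 4.78 is irrelevant.
P(X > 39) = e^(−1.6957) ≈ 0.183.

0.183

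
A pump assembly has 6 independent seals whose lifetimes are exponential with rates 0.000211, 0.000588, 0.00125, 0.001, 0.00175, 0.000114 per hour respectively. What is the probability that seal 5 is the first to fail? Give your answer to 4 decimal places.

The time to first failure is exponential with rate Σλ = 0.000211 + 0.000588 + 0.00125 + 0.001 + 0.00175 + 0.000114 = 0.004913.
P(seal 5 first) = λ_5/Σλ = 0.00175/0.004913 ≈ 0.3562.

0.3562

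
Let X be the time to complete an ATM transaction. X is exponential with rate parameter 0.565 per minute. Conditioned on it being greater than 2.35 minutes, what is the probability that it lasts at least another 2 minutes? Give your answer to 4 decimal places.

0.3230

By the memoryless property, P(X > 2.35+2 | X > 2.35) = P(X > 2).
P(X > 2) = e^(−1.13) ≈ 0.3230.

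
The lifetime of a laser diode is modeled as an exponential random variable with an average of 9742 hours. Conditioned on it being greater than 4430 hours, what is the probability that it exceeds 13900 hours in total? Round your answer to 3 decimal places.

The rate is λ = 1/9742 = 0.000102648 per hour.
The exponential is memoryless, so the remaining time is again Exp(λ): the condition X > 4430 is irrelevant.
P(X > 9470) = e^(−0.97208) ≈ 0.378.

0.378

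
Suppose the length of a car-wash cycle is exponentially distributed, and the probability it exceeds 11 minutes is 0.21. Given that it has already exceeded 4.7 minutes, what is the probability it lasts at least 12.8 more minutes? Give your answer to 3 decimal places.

From e^(−λ·11) = 0.21, λ = −ln(0.21)/11 = 0.141877.
Memoryless: P(X > 4.7+12.8 | X > 4.7) = P(X > 12.8) = e^(−0.141877·12.8) ≈ 0.163.

0.163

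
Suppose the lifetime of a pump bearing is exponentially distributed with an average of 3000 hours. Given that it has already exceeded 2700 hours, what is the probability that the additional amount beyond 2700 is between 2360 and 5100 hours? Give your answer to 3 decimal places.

0.273

The rate is λ = 1/3000 = 0.000333333 per hour.
Memoryless: the residual past 2700 is again Exp(λ).
P(2360 < residual < 5100) = e^(−λ·2360) − e^(−λ·5100) = 0.45536 − 0.18268 ≈ 0.273.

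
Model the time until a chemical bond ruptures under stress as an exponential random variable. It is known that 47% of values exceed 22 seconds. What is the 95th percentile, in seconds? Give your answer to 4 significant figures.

e^(−λ·22) = 0.47 ⇒ λ = −ln(0.47)/22 = 0.0343192.
95th percentile: 1 − e^(−λt) = 0.95, t = −ln(0.05)/λ = 87.2902 seconds.

87.29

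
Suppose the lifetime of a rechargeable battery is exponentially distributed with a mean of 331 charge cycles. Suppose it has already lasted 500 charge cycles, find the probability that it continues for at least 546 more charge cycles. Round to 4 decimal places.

The rate is λ = 1/331 = 0.00302115 per charge cycle.
The exponential is memoryless, so the remaining time is again Exp(λ): the condition X > 500 is irrelevant.
P(X > 546) = e^(−1.6495) ≈ 0.1921.

0.1921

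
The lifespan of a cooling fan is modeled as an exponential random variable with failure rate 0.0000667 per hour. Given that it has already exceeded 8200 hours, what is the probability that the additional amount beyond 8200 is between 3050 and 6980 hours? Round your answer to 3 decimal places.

Memoryless: the residual past 8200 is again Exp(λ).
P(3050 < residual < 6980) = e^(−λ·3050) − e^(−λ·6980) = 0.81592 − 0.62778 ≈ 0.188.

0.188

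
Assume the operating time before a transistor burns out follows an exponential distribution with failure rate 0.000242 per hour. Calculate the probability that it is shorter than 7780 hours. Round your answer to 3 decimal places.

0.848

P(X ≤ 7780) = 1 − e^(−λ·7780) = 1 − e^(−1.8828) ≈ 0.848.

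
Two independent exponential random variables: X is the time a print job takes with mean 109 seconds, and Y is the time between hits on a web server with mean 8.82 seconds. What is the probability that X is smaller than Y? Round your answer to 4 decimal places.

λ_1 = 1/109 = 0.00917431, λ_2 = 1/8.82 = 0.113379.
For independent exponentials, P(X < Y) = λ_1/(λ_1+λ_2) = 0.00917431/0.122553 ≈ 0.0749.

0.0749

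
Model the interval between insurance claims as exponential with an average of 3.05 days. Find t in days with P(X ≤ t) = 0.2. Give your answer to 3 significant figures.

0.681

The rate is λ = 1/3.05 = 0.327869 per day.
Set 1 − e^(−λt) = 0.2, so t = −ln(0.8)/λ = 0.22314/0.327869 ≈ 0.680588 days.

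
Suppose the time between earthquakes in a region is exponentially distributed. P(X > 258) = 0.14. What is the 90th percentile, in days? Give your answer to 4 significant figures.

e^(−λ·258) = 0.14 ⇒ λ = −ln(0.14)/258 = 0.00762059.
90th percentile: 1 − e^(−λt) = 0.9, t = −ln(0.1)/λ = 302.153 days.

302.2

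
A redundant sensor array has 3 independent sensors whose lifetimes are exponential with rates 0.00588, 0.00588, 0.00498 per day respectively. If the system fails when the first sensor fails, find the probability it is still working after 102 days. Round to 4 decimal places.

The time to first failure is exponential with rate Σλ = 0.00588 + 0.00588 + 0.00498 = 0.01674.
P(min > 102) = e^(−0.01674·102) = e^(−1.7075) ≈ 0.1813.

0.1813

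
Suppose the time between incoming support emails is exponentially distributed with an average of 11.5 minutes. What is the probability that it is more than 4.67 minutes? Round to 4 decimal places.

0.6663

The rate is λ = 1/11.5 = 0.0869565 per minute.
P(X > 4.67) = e^(−λ·4.67) = e^(−0.40609) ≈ 0.6663.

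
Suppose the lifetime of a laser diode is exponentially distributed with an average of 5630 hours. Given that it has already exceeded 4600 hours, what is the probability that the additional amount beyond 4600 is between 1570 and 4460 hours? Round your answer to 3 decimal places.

0.304

The rate is λ = 1/5630 = 0.00017762 per hour.
Memoryless: the residual past 4600 is again Exp(λ).
P(1570 < residual < 4460) = e^(−λ·1570) − e^(−λ·4460) = 0.75664 − 0.45285 ≈ 0.304.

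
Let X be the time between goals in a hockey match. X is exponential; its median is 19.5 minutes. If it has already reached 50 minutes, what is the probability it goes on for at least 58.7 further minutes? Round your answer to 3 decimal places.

0.124

For an exponential, median = ln(2)/λ, so λ = ln 2 / 19.5 = 0.035546 per minute.
P(X > s+t | X > s) = e^(−λ(s+t))/e^(−λs) = e^(−λt), independent of s = 50.
P(X > 58.7) = e^(−2.0866) ≈ 0.124.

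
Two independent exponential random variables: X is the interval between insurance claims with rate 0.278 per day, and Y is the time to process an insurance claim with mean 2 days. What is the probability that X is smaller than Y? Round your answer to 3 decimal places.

0.357

λ_1 = 0.278, λ_2 = 1/2 = 0.5.
For independent exponentials, P(X < Y) = λ_1/(λ_1+λ_2) = 0.278/0.778 ≈ 0.357.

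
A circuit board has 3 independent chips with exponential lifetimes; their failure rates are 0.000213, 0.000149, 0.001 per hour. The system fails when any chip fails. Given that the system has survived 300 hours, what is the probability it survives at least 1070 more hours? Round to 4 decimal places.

Time to first failure ~ Exp(Σλ) with Σλ = 0.001362.
By memorylessness, P(T > 300+1070 | T > 300) = P(T > 1070) = e^(−0.001362·1070) ≈ 0.2329.

0.2329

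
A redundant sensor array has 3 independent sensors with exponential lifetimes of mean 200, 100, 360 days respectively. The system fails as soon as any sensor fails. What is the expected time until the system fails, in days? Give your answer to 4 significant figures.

The first failure time is exponential with rate Σλ_i = 1/200 + 1/100 + 1/360 = 0.0177778 per day.
E[min] = 1/Σλ = 1/0.0177778 = 56.25 days.

56.25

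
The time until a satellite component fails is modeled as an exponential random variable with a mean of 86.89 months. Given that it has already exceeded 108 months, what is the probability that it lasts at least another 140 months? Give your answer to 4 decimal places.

The rate is λ = 1/86.89 = 0.0115088 per month.
P(X > s+t | X > s) = e^(−λ(s+t))/e^(−λs) = e^(−λt), independent of s = 108.
P(X > 140) = e^(−1.6112) ≈ 0.1996.

0.1996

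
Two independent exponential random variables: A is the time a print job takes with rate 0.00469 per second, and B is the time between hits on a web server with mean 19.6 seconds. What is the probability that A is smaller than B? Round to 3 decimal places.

λ_1 = 0.00469, λ_2 = 1/19.6 = 0.0510204.
For independent exponentials, P(A < B) = λ_1/(λ_1+λ_2) = 0.00469/0.0557104 ≈ 0.084.

0.084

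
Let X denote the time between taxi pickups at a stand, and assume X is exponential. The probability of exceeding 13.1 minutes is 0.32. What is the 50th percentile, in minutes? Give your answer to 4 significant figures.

7.969

e^(−λ·13.1) = 0.32 ⇒ λ = −ln(0.32)/13.1 = 0.0869797.
50th percentile: 1 − e^(−λt) = 0.5, t = −ln(0.5)/λ = 7.96907 minutes.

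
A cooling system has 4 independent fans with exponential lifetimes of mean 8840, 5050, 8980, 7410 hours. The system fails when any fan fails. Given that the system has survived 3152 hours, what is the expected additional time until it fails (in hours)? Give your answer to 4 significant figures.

1794

First-failure rate Σλ = 1/8840 + 1/5050 + 1/8980 + 1/7410 = 0.000557453.
By memorylessness the expected residual is 1/Σλ = 1793.87 hours, regardless of the 3152 already elapsed.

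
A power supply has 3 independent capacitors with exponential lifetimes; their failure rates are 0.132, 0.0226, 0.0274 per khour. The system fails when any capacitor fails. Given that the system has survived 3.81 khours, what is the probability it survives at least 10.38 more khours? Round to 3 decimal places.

0.151

Time to first failure ~ Exp(Σλ) with Σλ = 0.182.
By memorylessness, P(T > 3.81+10.38 | T > 3.81) = P(T > 10.38) = e^(−0.182·10.38) ≈ 0.151.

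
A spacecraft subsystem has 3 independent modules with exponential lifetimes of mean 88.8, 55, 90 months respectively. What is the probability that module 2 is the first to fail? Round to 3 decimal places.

0.448

Rates: λ_i = 1/mean_i → 0.0112613, 0.0181818, 0.0111111; Σλ = 0.0405542.
P(module 2 first) = λ_2/Σλ = 0.0181818/0.0405542 ≈ 0.448.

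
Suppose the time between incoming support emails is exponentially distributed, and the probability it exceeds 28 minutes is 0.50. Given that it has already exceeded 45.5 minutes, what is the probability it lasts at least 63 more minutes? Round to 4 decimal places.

From e^(−λ·28) = 0.50, λ = −ln(0.50)/28 = 0.0247553.
Memoryless: P(X > 45.5+63 | X > 45.5) = P(X > 63) = e^(−0.0247553·63) ≈ 0.2102.

0.2102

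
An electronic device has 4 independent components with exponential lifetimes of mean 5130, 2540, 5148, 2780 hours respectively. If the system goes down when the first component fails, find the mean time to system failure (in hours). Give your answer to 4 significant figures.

875.2

The first failure time is exponential with rate Σλ_i = 1/5130 + 1/2540 + 1/5148 + 1/2780 = 0.00114259 per hour.
E[min] = 1/Σλ = 1/0.00114259 = 875.201 hours.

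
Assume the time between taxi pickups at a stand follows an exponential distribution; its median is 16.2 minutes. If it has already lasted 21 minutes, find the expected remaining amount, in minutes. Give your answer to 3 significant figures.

23.4

For an exponential, median = ln(2)/λ, so λ = ln 2 / 16.2 = 0.0427869 per minute.
By memorylessness, the remaining amount past any threshold is again Exp(λ) with mean 1/λ = 23.3717 minutes.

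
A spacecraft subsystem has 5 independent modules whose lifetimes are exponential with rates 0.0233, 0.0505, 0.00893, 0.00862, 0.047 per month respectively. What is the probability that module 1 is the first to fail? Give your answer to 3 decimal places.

0.168

The time to first failure is exponential with rate Σλ = 0.0233 + 0.0505 + 0.00893 + 0.00862 + 0.047 = 0.13835.
P(module 1 first) = λ_1/Σλ = 0.0233/0.13835 ≈ 0.168.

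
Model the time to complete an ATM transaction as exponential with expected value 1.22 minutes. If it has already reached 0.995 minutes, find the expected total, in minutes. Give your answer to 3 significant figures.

2.22

The rate is λ = 1/1.22 = 0.819672 per minute.
By memorylessness, E[X | X > 0.995] = 0.995 + 1/λ = 0.995 + 1.22 = 2.215 minutes.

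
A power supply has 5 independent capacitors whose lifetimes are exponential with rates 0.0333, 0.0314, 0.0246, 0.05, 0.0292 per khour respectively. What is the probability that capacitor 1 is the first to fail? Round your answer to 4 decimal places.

The time to first failure is exponential with rate Σλ = 0.0333 + 0.0314 + 0.0246 + 0.05 + 0.0292 = 0.1685.
P(capacitor 1 first) = λ_1/Σλ = 0.0333/0.1685 ≈ 0.1976.

0.1976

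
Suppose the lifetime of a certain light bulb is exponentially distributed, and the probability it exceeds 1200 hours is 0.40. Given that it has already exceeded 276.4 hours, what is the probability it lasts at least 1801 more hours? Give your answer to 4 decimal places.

From e^(−λ·1200) = 0.40, λ = −ln(0.40)/1200 = 0.000763576.
Memoryless: P(X > 276.4+1801 | X > 276.4) = P(X > 1801) = e^(−0.000763576·1801) ≈ 0.2528.

0.2528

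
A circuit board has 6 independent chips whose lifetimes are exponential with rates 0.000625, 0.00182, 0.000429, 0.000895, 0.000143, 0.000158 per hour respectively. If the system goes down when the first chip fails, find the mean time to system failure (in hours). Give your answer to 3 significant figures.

The time to first failure is exponential with rate Σλ = 0.000625 + 0.00182 + 0.000429 + 0.000895 + 0.000143 + 0.000158 = 0.00407.
E[min] = 1/Σλ = 1/0.00407 = 245.7 hours.

246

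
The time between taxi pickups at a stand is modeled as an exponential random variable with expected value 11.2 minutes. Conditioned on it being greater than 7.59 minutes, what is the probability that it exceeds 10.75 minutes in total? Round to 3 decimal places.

0.754

The rate is λ = 1/11.2 = 0.0892857 per minute.
By the memoryless property, P(X > 7.59+3.16 | X > 7.59) = P(X > 3.16).
P(X > 3.16) = e^(−0.28214) ≈ 0.754.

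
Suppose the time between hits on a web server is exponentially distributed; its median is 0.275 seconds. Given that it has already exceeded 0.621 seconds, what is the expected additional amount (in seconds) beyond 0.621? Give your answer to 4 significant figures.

0.3967

For an exponential, median = ln(2)/λ, so λ = ln 2 / 0.275 = 2.52054 per second.
By memorylessness, the remaining amount past any threshold is again Exp(λ) with mean 1/λ = 0.396741 seconds.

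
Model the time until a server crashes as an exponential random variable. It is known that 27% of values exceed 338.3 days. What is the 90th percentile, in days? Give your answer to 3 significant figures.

595

e^(−λ·338.3) = 0.27 ⇒ λ = −ln(0.27)/338.3 = 0.00387033.
90th percentile: 1 − e^(−λt) = 0.9, t = −ln(0.1)/λ = 594.932 days.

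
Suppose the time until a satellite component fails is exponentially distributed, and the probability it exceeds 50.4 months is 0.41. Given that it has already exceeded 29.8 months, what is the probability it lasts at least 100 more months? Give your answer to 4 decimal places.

From e^(−λ·50.4) = 0.41, λ = −ln(0.41)/50.4 = 0.0176904.
Memoryless: P(X > 29.8+100 | X > 29.8) = P(X > 100) = e^(−0.0176904·100) ≈ 0.1705.

0.1705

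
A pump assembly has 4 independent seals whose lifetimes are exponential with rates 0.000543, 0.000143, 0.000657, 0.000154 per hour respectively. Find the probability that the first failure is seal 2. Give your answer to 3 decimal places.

The time to first failure is exponential with rate Σλ = 0.000543 + 0.000143 + 0.000657 + 0.000154 = 0.001497.
P(seal 2 first) = λ_2/Σλ = 0.000143/0.001497 ≈ 0.096.

0.096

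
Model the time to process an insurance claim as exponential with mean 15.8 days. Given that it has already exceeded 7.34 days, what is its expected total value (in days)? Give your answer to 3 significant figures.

The rate is λ = 1/15.8 = 0.0632911 per day.
By memorylessness, E[X | X > 7.34] = 7.34 + 1/λ = 7.34 + 15.8 = 23.14 days.

23.1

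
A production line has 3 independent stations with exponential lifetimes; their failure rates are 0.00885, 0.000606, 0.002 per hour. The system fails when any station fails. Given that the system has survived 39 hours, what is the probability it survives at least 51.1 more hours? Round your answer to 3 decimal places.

0.557

Time to first failure ~ Exp(Σλ) with Σλ = 0.011456.
By memorylessness, P(T > 39+51.1 | T > 39) = P(T > 51.1) = e^(−0.011456·51.1) ≈ 0.557.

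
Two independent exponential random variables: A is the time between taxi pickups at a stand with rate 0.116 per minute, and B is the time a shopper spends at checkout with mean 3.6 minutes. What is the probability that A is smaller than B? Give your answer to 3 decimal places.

λ_1 = 0.116, λ_2 = 1/3.6 = 0.277778.
For independent exponentials, P(A < B) = λ_1/(λ_1+λ_2) = 0.116/0.393778 ≈ 0.295.

0.295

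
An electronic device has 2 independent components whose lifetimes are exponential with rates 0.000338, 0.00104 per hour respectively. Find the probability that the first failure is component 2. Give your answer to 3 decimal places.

0.755

The time to first failure is exponential with rate Σλ = 0.000338 + 0.00104 = 0.001378.
P(component 2 first) = λ_2/Σλ = 0.00104/0.001378 ≈ 0.755.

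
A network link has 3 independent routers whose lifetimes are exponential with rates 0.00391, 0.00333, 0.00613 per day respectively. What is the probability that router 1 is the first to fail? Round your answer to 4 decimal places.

The time to first failure is exponential with rate Σλ = 0.00391 + 0.00333 + 0.00613 = 0.01337.
P(router 1 first) = λ_1/Σλ = 0.00391/0.01337 ≈ 0.2924.

0.2924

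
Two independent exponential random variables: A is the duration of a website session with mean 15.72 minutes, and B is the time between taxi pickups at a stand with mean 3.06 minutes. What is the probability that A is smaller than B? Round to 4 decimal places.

0.1629

λ_1 = 1/15.72 = 0.0636132, λ_2 = 1/3.06 = 0.326797.
For independent exponentials, P(A < B) = λ_1/(λ_1+λ_2) = 0.0636132/0.390411 ≈ 0.1629.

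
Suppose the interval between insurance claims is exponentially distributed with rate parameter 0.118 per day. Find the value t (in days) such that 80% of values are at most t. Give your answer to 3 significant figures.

Set 1 − e^(−λt) = 0.8, so t = −ln(0.2)/λ = 1.6094/0.118 ≈ 13.6393 days.

13.6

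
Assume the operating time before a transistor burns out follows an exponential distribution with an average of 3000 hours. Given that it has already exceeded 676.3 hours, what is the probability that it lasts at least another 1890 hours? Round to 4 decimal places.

0.5326

The rate is λ = 1/3000 = 0.000333333 per hour.
By the memoryless property, P(X > 676.3+1890 | X > 676.3) = P(X > 1890).
P(X > 1890) = e^(−0.63) ≈ 0.5326.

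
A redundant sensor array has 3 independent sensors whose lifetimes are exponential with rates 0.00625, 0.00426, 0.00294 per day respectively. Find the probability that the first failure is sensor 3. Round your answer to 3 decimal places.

The time to first failure is exponential with rate Σλ = 0.00625 + 0.00426 + 0.00294 = 0.01345.
P(sensor 3 first) = λ_3/Σλ = 0.00294/0.01345 ≈ 0.219.

0.219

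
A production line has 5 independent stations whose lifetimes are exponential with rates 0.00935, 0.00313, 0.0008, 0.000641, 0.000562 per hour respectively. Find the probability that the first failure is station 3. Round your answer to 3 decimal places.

0.055

The time to first failure is exponential with rate Σλ = 0.00935 + 0.00313 + 0.0008 + 0.000641 + 0.000562 = 0.014483.
P(station 3 first) = λ_3/Σλ = 0.0008/0.014483 ≈ 0.055.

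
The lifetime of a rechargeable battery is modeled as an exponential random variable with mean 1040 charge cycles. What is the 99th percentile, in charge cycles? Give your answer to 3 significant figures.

The rate is λ = 1/1040 = 0.000961538 per charge cycle.
Set 1 − e^(−λt) = 0.99, so t = −ln(0.01)/λ = 4.6052/0.000961538 ≈ 4789.38 charge cycles.

4790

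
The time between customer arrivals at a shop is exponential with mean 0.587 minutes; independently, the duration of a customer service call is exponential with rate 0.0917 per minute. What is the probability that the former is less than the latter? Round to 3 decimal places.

0.949

λ_1 = 1/0.587 = 1.70358, λ_2 = 0.0917.
For independent exponentials, P(the former < the latter) = λ_1/(λ_1+λ_2) = 1.70358/1.79528 ≈ 0.949.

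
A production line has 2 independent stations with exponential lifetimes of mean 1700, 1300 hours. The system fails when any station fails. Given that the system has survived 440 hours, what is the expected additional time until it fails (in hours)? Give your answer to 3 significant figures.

737

First-failure rate Σλ = 1/1700 + 1/1300 = 0.00135747.
By memorylessness the expected residual is 1/Σλ = 736.667 hours, regardless of the 440 already elapsed.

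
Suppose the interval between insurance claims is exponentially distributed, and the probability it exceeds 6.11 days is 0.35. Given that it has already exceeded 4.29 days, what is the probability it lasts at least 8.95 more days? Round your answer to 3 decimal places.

0.215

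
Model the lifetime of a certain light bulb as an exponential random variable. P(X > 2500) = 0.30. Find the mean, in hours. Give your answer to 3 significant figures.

2080

e^(−λ·2500) = 0.30 ⇒ λ = −ln(0.30)/2500 = 0.000481589.
Mean = 1/λ = 2076.46 hours.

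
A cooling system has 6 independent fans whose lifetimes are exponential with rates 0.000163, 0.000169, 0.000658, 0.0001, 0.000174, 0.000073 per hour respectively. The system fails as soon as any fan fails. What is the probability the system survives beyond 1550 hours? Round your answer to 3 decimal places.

0.126

The time to first failure is exponential with rate Σλ = 0.000163 + 0.000169 + 0.000658 + 0.0001 + 0.000174 + 0.000073 = 0.001337.
P(min > 1550) = e^(−0.001337·1550) = e^(−2.0723) ≈ 0.126.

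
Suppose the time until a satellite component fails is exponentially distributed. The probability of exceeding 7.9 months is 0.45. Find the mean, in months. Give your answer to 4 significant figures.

e^(−λ·7.9) = 0.45 ⇒ λ = −ln(0.45)/7.9 = 0.101077.
Mean = 1/λ = 9.89346 months.

9.893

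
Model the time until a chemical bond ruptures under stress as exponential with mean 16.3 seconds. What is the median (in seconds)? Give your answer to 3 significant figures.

11.3

The rate is λ = 1/16.3 = 0.0613497 per second.
Set 1 − e^(−λt) = 0.5, so t = −ln(0.5)/λ = 0.69315/0.0613497 ≈ 11.2983 seconds.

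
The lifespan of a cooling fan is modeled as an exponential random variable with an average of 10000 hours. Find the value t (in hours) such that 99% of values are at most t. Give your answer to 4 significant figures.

The rate is λ = 1/10000 = 0.0001 per hour.
Set 1 − e^(−λt) = 0.99, so t = −ln(0.01)/λ = 4.6052/0.0001 ≈ 46051.7 hours.

46050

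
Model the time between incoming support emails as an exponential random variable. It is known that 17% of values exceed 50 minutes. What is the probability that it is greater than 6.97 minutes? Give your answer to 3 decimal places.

e^(−λ·50) = 0.17 ⇒ λ = −ln(0.17)/50 = 0.0354391.
P(X > 6.97) = e^(−0.0354391·6.97) = e^(−0.24701) ≈ 0.781.

0.781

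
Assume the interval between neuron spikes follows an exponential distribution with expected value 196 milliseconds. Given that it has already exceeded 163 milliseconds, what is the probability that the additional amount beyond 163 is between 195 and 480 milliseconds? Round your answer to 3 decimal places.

The rate is λ = 1/196 = 0.00510204 per millisecond.
Memoryless: the residual past 163 is again Exp(λ).
P(195 < residual < 480) = e^(−λ·195) − e^(−λ·480) = 0.36976 − 0.08638 ≈ 0.283.

0.283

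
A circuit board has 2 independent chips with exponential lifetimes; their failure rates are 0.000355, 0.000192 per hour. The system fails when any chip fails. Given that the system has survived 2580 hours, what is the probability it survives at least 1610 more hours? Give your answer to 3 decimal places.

0.415

Time to first failure ~ Exp(Σλ) with Σλ = 0.000547.
By memorylessness, P(T > 2580+1610 | T > 2580) = P(T > 1610) = e^(−0.000547·1610) ≈ 0.415.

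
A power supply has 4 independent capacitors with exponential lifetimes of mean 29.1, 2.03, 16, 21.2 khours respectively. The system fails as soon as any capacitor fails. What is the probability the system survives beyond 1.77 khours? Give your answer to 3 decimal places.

0.324

The first failure time is exponential with rate Σλ_i = 1/29.1 + 1/2.03 + 1/16 + 1/21.2 = 0.636645 per khour.
P(min > 1.77) = e^(−0.636645·1.77) = e^(−1.1269) ≈ 0.324.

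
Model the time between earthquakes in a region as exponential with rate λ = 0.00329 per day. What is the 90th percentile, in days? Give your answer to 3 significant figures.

700

Set 1 − e^(−λt) = 0.9, so t = −ln(0.1)/λ = 2.3026/0.00329 ≈ 699.874 days.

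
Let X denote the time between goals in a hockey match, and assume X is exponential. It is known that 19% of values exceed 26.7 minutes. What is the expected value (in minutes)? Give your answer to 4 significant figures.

e^(−λ·26.7) = 0.19 ⇒ λ = −ln(0.19)/26.7 = 0.0621997.
Mean = 1/λ = 16.0773 minutes.

16.08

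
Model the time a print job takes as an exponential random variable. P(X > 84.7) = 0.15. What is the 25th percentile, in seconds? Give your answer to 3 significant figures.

e^(−λ·84.7) = 0.15 ⇒ λ = −ln(0.15)/84.7 = 0.0223981.
25th percentile: 1 − e^(−λt) = 0.25, t = −ln(0.75)/λ = 12.844 seconds.

12.8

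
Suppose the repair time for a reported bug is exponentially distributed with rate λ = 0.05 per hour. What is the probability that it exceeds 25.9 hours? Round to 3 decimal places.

0.274

P(X > 25.9) = e^(−λ·25.9) = e^(−1.295) ≈ 0.274.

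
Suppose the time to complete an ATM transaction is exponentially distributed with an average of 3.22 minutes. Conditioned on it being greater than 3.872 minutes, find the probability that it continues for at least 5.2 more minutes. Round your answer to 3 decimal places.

0.199

The rate is λ = 1/3.22 = 0.310559 per minute.
By the memoryless property, P(X > 3.872+5.2 | X > 3.872) = P(X > 5.2).
P(X > 5.2) = e^(−1.6149) ≈ 0.199.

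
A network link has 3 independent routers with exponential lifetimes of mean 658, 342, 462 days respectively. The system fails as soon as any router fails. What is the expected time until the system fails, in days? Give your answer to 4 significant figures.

The first failure time is exponential with rate Σλ_i = 1/658 + 1/342 + 1/462 = 0.00660824 per day.
E[min] = 1/Σλ = 1/0.00660824 = 151.326 days.

151.3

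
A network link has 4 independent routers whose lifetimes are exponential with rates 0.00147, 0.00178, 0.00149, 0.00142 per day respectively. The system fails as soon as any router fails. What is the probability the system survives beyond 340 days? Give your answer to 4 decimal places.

The time to first failure is exponential with rate Σλ = 0.00147 + 0.00178 + 0.00149 + 0.00142 = 0.00616.
P(min > 340) = e^(−0.00616·340) = e^(−2.0944) ≈ 0.1231.

0.1231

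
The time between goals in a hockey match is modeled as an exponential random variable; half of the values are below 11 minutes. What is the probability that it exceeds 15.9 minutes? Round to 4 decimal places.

0.3672

For an exponential, median = ln(2)/λ, so λ = ln 2 / 11 = 0.0630134 per minute.
P(X > 15.9) = e^(−λ·15.9) = e^(−1.0019) ≈ 0.3672.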